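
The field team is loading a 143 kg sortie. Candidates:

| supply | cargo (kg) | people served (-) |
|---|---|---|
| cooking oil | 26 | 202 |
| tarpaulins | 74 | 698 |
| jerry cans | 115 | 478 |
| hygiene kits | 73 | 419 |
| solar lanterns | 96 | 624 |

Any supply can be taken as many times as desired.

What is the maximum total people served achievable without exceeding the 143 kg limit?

2×cooking oil + tarpaulins uses 126 of the 143 kg and totals 1102.
That's the maximum — no swap from here does better than 1102.

1102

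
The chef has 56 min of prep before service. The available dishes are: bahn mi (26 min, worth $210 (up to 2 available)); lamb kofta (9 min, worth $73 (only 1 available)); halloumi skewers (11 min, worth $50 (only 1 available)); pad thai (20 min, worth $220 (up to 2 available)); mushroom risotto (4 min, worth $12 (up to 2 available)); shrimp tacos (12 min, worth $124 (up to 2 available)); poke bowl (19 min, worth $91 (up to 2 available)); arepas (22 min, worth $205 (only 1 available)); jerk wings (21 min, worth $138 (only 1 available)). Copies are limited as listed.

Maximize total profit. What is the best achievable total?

Ranking by ratio (profit/min): pad thai 11.00, shrimp tacos 10.33, arepas 9.32, lamb kofta 8.11.
Taking 2×pad thai + mushroom risotto + shrimp tacos: 56 min used, 576 in profit.
That's the maximum — no swap from here does better than 576.

576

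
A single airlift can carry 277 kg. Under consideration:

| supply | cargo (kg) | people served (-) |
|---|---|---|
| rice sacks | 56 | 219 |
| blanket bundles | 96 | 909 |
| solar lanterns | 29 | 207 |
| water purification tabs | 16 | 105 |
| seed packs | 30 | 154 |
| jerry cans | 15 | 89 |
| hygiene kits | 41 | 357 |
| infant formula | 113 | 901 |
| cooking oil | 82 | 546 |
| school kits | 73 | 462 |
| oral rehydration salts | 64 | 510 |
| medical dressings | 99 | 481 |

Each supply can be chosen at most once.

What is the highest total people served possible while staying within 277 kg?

2320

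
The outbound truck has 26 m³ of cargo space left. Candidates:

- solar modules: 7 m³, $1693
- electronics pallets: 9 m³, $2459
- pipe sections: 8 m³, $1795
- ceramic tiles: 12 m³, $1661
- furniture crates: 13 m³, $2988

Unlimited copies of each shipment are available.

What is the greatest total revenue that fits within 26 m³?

6713

Greedy by ratio would take solar modules + 2×electronics pallets: 25 m³ used, total 6611.
The 7 m³ tied up in solar modules is better spent on pipe sections — total rises to 6713 (26 m³).
No other feasible combination exceeds 6713.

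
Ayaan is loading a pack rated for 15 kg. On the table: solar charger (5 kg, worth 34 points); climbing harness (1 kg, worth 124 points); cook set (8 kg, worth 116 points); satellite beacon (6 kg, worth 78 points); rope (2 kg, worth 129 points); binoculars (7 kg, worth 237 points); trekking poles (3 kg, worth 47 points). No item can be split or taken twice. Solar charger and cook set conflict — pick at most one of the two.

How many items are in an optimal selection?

Optimal total is 537.
climbing harness + rope + binoculars + trekking poles hits 537 at 13 kg.
Any selection reaching 537 contains exactly 4 items.

4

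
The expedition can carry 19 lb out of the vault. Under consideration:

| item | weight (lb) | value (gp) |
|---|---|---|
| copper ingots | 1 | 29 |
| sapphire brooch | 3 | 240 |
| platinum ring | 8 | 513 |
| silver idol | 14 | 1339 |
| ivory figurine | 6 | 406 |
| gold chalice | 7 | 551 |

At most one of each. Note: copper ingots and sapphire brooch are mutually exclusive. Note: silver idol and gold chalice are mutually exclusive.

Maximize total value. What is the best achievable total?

1579

Density check — silver idol 95.64, sapphire brooch 80.00, gold chalice 78.71, ivory figurine 67.67 are the best per lb.
Sapphire brooch + silver idol uses 17 of the 19 lb and totals 1579.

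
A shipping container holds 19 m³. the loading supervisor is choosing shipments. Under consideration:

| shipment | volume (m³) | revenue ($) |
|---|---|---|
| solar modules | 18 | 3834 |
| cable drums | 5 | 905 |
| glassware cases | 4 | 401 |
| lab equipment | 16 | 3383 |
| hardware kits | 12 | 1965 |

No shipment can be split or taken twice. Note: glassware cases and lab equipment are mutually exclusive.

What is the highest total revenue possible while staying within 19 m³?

3834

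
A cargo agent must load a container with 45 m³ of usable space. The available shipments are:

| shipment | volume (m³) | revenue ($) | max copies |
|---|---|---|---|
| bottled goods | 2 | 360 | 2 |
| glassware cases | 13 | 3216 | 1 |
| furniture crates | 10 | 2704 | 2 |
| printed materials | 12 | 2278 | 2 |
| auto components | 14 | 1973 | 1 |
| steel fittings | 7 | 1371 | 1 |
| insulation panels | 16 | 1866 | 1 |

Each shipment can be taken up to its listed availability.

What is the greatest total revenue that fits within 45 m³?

10902

Density check — furniture crates 270.40, glassware cases 247.38, steel fittings 195.86 are the best per m³.
Taking the top-ratio shipments first gives 2×bottled goods + glassware cases + 2×furniture crates + steel fittings for 10715 (44 m³).
The 11 m³ tied up in 2×bottled goods and steel fittings is better spent on printed materials — total rises to 10902 (45 m³).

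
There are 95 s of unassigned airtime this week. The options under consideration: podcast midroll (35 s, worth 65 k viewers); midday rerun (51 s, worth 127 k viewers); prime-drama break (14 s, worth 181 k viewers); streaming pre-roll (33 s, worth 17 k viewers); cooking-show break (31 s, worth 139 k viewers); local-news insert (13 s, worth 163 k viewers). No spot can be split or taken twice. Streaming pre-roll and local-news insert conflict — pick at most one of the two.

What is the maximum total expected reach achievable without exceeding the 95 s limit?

Ranking by ratio (expected reach/s): prime-drama break 12.93, local-news insert 12.54, cooking-show break 4.48, midday rerun 2.49.
Taking podcast midroll + prime-drama break + cooking-show break + local-news insert: 93 s used, 548 in expected reach.
Nothing else feasible within 95 s beats 548.

548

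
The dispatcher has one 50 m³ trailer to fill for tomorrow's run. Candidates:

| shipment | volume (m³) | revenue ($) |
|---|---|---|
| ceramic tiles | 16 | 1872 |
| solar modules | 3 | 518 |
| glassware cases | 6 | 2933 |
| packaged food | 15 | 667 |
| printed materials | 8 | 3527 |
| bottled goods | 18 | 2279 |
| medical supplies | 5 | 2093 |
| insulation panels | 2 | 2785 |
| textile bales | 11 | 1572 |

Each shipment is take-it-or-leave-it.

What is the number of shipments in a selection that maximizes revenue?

Best achievable revenue is 15189.
For example glassware cases + printed materials + bottled goods + medical supplies + insulation panels + textile bales achieves it, using 50 m³.
All optima have 6 shipments.

6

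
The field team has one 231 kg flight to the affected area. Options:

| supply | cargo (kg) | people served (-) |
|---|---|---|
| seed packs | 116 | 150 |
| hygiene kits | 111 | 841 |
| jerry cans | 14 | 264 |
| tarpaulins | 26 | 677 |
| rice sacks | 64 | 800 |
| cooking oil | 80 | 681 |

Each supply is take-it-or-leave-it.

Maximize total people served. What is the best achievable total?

Density check — tarpaulins 26.04, jerry cans 18.86, rice sacks 12.50 are the best per kg.
Filling by ratio: jerry cans + tarpaulins + rice sacks + cooking oil for 2422, with 47 kg left unused.
Replace cooking oil with hygiene kits: the trade gains 160 net, giving 2582 at 215 kg.
The spare 16 kg is too small for any remaining supply, and no exchange beats 2582.

2582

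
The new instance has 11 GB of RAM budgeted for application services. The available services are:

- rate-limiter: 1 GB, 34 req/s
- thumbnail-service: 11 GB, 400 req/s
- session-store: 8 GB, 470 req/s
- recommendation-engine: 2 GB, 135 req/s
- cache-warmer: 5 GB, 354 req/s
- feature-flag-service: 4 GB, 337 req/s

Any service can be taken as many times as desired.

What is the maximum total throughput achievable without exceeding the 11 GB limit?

843

Density check — feature-flag-service 84.25, cache-warmer 70.80, recommendation-engine 67.50, session-store 58.75 are the best per GB.
Rate-limiter + recommendation-engine + 2×feature-flag-service uses 11 of the 11 GB and totals 843.
No other feasible combination exceeds 843.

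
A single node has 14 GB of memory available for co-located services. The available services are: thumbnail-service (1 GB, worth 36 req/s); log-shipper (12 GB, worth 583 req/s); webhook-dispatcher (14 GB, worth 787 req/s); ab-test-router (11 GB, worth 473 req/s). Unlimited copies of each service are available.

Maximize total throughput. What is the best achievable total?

By throughput per GB: webhook-dispatcher 56.21, log-shipper 48.58, ab-test-router 43.00 lead.
Taking webhook-dispatcher: 14 GB used, 787 in throughput.
That's the maximum — no swap from here does better than 787.

787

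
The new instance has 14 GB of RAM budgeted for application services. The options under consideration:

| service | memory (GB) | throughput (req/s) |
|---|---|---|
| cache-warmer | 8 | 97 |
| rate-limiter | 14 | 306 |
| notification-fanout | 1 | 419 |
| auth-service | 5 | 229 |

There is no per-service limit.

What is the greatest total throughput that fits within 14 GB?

5866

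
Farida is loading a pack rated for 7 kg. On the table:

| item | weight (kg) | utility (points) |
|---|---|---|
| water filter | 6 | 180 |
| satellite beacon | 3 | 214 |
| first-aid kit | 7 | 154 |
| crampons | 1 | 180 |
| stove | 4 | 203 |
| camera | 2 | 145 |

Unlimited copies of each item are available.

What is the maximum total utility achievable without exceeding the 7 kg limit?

1260

Ranking by ratio (utility/kg): crampons 180.00, camera 72.50, satellite beacon 71.33, stove 50.75.
7×crampons uses 7 of the 7 kg and totals 1260.
Nothing else within 7 kg beats 1260.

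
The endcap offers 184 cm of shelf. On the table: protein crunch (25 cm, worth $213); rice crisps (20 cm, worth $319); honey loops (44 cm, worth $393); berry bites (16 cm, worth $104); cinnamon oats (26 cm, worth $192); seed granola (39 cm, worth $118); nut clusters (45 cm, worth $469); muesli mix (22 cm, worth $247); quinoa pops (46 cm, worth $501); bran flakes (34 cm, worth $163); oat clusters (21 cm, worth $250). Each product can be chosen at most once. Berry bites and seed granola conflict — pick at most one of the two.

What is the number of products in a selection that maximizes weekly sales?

Optimal total is 1999.
protein crunch + rice crisps + nut clusters + muesli mix + quinoa pops + oat clusters hits 1999 at 179 cm.
Every optimal selection uses 6 products.

6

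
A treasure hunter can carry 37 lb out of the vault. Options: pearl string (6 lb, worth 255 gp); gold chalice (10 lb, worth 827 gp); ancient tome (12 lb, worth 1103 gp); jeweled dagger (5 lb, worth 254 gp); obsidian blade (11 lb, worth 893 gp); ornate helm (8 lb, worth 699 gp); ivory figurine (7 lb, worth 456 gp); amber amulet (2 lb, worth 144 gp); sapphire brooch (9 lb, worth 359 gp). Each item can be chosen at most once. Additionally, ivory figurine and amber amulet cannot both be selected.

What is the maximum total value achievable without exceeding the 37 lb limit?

By value per lb: ancient tome 91.92, ornate helm 87.38, gold chalice 82.70, obsidian blade 81.18 lead.
Greedy by ratio would take gold chalice + ancient tome + jeweled dagger + ornate helm + amber amulet: 37 lb used, total 3027.
Dropping jeweled dagger and amber amulet frees 7 lb; slotting in ivory figurine (7 lb) lifts the total to 3085 at 37 lb.
Every other selection either busts 37 lb or breaks a pairing rule or fails to beat 3085.

3085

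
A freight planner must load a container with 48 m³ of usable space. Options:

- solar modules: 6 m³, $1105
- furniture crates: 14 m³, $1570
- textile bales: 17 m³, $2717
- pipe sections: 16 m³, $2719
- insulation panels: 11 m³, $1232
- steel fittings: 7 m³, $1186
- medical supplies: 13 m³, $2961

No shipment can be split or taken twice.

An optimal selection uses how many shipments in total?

3

The maximum revenue within 48 m³ is 8397.
textile bales + pipe sections + medical supplies hits 8397 at 46 m³.
Any selection reaching 8397 contains exactly 3 shipments.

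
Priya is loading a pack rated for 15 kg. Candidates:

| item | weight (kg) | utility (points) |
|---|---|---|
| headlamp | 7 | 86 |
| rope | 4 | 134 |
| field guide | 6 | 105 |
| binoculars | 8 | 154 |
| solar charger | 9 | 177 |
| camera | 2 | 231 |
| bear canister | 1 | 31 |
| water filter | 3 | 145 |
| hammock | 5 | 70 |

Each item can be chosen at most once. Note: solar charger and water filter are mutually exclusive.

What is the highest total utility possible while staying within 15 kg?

615

Density check — camera 115.50, water filter 48.33, rope 33.50 are the best per kg.
A density-first pass picks rope + camera + bear canister + water filter + hammock — 611 at 15 kg.
Replace bear canister and hammock with field guide: the trade gains 4 net, giving 615 at 15 kg.
That's the maximum — no feasible swap from here does better than 615.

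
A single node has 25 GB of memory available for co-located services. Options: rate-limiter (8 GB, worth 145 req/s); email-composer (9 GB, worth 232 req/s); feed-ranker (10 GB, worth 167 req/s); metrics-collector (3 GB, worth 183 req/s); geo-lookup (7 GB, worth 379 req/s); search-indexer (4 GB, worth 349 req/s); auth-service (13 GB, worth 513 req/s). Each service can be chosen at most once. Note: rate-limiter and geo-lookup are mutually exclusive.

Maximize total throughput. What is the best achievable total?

1241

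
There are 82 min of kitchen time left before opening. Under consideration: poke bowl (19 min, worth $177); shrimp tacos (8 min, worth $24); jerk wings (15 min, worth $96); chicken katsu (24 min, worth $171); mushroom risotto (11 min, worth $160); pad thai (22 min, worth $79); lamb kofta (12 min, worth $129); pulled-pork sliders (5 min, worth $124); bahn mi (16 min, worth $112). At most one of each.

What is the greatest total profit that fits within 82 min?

798

Ranking by ratio (profit/min): pulled-pork sliders 24.80, mushroom risotto 14.55, lamb kofta 10.75.
A density-first pass picks poke bowl + shrimp tacos + chicken katsu + mushroom risotto + lamb kofta + pulled-pork sliders — 785 at 79 min.
The 32 min tied up in shrimp tacos and chicken katsu is better spent on jerk wings + bahn mi — total rises to 798 (78 min).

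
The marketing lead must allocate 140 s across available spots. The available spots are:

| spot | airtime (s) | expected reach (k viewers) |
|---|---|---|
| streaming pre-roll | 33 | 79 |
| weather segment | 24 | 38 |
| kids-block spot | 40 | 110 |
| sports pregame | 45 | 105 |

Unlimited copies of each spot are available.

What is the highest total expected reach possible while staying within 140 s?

Filling by ratio: 3×kids-block spot for 330, with 20 s left unused.
Replace 2×kids-block spot with 3×streaming pre-roll: the trade gains 17 net, giving 347 at 139 s.

347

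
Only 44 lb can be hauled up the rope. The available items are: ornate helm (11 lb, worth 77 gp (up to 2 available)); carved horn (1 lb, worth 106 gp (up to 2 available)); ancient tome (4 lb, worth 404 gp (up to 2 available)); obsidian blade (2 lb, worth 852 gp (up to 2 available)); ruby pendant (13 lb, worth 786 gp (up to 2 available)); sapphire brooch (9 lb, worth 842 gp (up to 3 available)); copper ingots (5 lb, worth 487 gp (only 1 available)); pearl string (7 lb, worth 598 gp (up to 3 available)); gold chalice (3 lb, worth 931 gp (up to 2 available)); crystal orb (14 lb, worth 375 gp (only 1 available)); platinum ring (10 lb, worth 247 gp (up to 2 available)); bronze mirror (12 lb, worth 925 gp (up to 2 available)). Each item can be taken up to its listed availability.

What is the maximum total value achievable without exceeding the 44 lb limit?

Greedy by ratio would take 2×carved horn + 2×ancient tome + 2×obsidian blade + 2×sapphire brooch + copper ingots + 2×gold chalice: 43 lb used, total 6757.
The 8 lb tied up in 2×ancient tome is better spent on sapphire brooch — total rises to 6791 (44 lb).
Every other selection either busts 44 lb or exceeds an availability limit or fails to beat 6791.

6791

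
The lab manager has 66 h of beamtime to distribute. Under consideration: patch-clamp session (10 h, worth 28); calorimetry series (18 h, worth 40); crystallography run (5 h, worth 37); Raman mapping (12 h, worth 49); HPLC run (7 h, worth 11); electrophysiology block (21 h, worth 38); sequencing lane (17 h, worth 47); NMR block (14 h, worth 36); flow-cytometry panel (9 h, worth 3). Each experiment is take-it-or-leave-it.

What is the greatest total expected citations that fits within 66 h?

By expected citations per h: crystallography run 7.40, Raman mapping 4.08, patch-clamp session 2.80, sequencing lane 2.76 lead.
Filling by ratio: patch-clamp session + crystallography run + Raman mapping + HPLC run + sequencing lane + NMR block for 208, with 1 h left unused.
Replace patch-clamp session and HPLC run with calorimetry series: the trade gains 1 net, giving 209 at 66 h.
That's the maximum — no swap from here does better than 209.

209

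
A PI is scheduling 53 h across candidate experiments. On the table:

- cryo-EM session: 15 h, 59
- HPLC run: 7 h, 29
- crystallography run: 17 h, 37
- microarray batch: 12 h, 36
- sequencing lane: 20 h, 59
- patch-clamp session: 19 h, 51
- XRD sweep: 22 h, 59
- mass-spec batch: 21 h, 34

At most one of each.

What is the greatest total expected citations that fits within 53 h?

Cryo-EM session + HPLC run + microarray batch + patch-clamp session uses 53 of the 53 h and totals 175.
Runner-up cryo-EM session + HPLC run + crystallography run + microarray batch tops out at 161.

175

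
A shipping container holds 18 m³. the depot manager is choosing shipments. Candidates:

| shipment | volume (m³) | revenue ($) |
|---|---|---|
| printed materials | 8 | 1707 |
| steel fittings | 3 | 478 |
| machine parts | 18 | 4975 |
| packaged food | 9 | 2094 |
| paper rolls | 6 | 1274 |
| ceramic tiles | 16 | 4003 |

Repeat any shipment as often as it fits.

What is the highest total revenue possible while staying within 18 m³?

Best packing: machine parts — 18 m³, 4975 total.
Every other selection either busts 18 m³ or fails to beat 4975.

4975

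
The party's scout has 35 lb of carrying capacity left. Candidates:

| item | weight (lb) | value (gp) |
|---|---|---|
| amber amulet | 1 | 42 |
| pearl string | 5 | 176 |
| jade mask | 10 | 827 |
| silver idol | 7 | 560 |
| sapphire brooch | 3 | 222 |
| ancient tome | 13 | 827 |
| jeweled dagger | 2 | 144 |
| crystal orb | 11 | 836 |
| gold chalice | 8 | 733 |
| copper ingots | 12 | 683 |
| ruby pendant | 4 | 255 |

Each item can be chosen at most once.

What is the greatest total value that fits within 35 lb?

Greedy by ratio would take amber amulet + jade mask + silver idol + sapphire brooch + jeweled dagger + gold chalice + ruby pendant: 35 lb used, total 2783.
Replace silver idol and ruby pendant with crystal orb: the trade gains 21 net, giving 2804 at 35 lb.

2804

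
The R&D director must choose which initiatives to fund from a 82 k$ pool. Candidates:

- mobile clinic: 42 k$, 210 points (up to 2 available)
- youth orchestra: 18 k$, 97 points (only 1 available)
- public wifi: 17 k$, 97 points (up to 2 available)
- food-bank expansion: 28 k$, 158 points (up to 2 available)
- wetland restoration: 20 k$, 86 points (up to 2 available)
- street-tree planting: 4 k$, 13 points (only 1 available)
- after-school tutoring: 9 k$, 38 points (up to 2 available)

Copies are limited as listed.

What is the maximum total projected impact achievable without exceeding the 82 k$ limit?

451

By projected impact per k$: public wifi 5.71, food-bank expansion 5.64, youth orchestra 5.39 lead.
Taking the top-ratio projects first gives youth orchestra + 2×public wifi + food-bank expansion for 449 (80 k$).
Dropping youth orchestra and public wifi frees 35 k$; slotting in food-bank expansion + after-school tutoring (37 k$) lifts the total to 451 at 82 k$.
Every other selection either busts 82 k$ or exceeds an availability limit or fails to beat 451.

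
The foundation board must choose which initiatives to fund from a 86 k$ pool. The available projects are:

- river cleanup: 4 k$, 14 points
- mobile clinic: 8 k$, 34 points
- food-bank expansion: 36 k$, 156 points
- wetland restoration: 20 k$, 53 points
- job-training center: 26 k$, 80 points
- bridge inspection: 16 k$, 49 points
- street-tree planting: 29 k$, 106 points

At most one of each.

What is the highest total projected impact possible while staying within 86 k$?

A density-first pass picks river cleanup + mobile clinic + food-bank expansion + street-tree planting — 310 at 77 k$.
The 8 k$ tied up in mobile clinic is better spent on bridge inspection — total rises to 325 (85 k$).
That's the maximum — no swap from here does better than 325.

325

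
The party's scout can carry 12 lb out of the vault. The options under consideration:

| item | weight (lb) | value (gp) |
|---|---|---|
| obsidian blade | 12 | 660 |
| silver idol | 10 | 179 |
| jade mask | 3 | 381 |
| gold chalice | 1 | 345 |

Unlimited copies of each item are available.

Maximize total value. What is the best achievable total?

4140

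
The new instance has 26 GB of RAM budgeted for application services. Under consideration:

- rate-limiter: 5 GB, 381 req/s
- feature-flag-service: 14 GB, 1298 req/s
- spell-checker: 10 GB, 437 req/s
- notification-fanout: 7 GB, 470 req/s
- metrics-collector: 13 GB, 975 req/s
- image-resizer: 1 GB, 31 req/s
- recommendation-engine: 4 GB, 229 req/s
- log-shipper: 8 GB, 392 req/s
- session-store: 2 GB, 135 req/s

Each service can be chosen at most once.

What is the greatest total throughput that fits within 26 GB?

2149

A density-first pass picks rate-limiter + feature-flag-service + image-resizer + recommendation-engine + session-store — 2074 at 26 GB.
Dropping image-resizer and recommendation-engine and session-store frees 7 GB; slotting in notification-fanout (7 GB) lifts the total to 2149 at 26 GB.
That's the maximum — no swap from here does better than 2149.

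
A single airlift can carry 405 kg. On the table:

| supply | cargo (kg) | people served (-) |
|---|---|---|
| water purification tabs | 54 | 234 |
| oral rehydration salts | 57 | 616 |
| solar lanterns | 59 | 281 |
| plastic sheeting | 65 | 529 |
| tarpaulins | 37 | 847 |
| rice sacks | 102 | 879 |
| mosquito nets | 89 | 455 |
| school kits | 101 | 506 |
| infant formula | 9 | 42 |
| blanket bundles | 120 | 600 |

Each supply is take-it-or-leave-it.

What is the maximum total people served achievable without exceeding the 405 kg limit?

3560

Density check — tarpaulins 22.89, oral rehydration salts 10.81, rice sacks 8.62, plastic sheeting 8.14 are the best per kg.
Taking the top-ratio supplies first gives oral rehydration salts + plastic sheeting + tarpaulins + rice sacks + mosquito nets + infant formula for 3368 (359 kg).
The 9 kg tied up in infant formula is better spent on water purification tabs — total rises to 3560 (404 kg).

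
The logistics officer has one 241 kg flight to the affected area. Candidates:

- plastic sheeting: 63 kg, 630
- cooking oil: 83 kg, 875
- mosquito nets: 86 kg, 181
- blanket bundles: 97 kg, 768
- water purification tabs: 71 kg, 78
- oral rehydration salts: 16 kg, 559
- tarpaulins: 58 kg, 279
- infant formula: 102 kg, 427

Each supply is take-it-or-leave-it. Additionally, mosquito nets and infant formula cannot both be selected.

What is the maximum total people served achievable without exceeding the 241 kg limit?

Plastic sheeting + cooking oil + oral rehydration salts + tarpaulins uses 220 of the 241 kg and totals 2343.
Runner-up plastic sheeting + blanket bundles + oral rehydration salts + tarpaulins tops out at 2236.

2343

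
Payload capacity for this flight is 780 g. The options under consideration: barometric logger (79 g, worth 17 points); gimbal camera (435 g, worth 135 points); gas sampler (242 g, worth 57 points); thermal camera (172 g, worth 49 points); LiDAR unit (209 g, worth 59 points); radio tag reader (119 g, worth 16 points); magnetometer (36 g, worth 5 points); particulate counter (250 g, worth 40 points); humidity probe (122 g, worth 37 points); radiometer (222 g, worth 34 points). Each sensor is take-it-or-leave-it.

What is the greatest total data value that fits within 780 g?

231

Filling by ratio: gimbal camera + thermal camera + magnetometer + humidity probe for 226, with 15 g left unused.
Dropping thermal camera and magnetometer frees 208 g; slotting in LiDAR unit (209 g) lifts the total to 231 at 766 g.
The closest alternative, gimbal camera + thermal camera + magnetometer + humidity probe, reaches only 226.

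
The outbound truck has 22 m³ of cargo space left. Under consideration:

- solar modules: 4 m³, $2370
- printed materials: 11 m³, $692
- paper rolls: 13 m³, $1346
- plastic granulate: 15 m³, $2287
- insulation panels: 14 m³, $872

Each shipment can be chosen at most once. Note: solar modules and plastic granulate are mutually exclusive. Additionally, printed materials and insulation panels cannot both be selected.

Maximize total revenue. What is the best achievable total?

3716

Best packing: solar modules + paper rolls — 17 m³, 3716 total.
Runner-up solar modules + insulation panels tops out at 3242.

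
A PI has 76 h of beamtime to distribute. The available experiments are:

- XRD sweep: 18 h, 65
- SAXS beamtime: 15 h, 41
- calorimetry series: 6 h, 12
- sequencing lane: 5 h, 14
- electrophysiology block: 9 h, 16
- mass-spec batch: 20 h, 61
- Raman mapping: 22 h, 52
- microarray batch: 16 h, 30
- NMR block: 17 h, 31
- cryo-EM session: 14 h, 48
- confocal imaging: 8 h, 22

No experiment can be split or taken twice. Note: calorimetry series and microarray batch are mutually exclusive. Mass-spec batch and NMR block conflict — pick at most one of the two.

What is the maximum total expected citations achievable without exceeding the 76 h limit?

237

Greedy by ratio would take XRD sweep + calorimetry series + sequencing lane + mass-spec batch + cryo-EM session + confocal imaging: 71 h used, total 222.
Dropping calorimetry series and sequencing lane frees 11 h; slotting in SAXS beamtime (15 h) lifts the total to 237 at 75 h.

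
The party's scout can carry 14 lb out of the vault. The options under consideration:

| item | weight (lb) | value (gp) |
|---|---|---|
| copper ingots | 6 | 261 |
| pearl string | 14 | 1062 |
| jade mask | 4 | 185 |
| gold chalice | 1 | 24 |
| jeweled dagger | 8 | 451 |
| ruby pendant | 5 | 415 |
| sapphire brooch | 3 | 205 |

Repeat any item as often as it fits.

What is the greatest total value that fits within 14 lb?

Taking the top-ratio items first gives gold chalice + 2×ruby pendant + sapphire brooch for 1059 (14 lb).
Replace gold chalice and 2×ruby pendant and sapphire brooch with pearl string: the trade gains 3 net, giving 1062 at 14 lb.
Every other selection either busts 14 lb or fails to beat 1062.

1062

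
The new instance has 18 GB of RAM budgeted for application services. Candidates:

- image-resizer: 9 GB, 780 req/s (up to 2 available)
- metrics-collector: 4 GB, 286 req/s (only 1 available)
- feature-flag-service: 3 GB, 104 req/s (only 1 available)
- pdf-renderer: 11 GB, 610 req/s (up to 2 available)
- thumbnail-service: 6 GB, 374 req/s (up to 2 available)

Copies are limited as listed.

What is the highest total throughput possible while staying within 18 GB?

1560

By throughput per GB: image-resizer 86.67, metrics-collector 71.50, thumbnail-service 62.33, pdf-renderer 55.45 lead.
Taking 2×image-resizer: 18 GB used, 1560 in throughput.
That's the maximum — no swap from here does better than 1560.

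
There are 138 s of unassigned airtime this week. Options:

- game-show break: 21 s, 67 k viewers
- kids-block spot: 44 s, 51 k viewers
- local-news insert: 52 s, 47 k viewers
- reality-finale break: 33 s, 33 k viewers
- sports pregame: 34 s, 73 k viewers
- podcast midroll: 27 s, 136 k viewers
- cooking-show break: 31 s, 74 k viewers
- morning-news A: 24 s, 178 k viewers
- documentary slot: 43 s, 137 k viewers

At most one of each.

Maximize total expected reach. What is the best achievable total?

528

Greedy by ratio would take game-show break + podcast midroll + morning-news A + documentary slot: 115 s used, total 518.
Dropping documentary slot frees 43 s; slotting in sports pregame + cooking-show break (65 s) lifts the total to 528 at 137 s.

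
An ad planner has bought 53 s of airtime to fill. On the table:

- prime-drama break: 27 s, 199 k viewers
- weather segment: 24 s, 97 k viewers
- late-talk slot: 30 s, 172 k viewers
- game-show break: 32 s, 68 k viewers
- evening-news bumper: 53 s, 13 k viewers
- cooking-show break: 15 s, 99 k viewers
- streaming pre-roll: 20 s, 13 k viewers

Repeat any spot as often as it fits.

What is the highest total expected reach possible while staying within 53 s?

298

Best packing: prime-drama break + cooking-show break — 42 s, 298 total.
Every other selection either busts 53 s or fails to beat 298.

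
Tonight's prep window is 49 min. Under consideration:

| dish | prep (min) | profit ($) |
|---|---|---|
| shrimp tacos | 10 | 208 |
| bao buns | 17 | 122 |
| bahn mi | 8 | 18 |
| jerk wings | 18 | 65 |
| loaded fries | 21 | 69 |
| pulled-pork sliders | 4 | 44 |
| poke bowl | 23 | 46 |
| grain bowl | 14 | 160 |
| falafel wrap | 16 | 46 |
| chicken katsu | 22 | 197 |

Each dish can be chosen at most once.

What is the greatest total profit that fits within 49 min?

The ratio heuristic lands on shrimp tacos + bao buns + pulled-pork sliders + grain bowl (534) but leaves 4 min idle.
The 21 min tied up in bao buns and pulled-pork sliders is better spent on chicken katsu — total rises to 565 (46 min).

565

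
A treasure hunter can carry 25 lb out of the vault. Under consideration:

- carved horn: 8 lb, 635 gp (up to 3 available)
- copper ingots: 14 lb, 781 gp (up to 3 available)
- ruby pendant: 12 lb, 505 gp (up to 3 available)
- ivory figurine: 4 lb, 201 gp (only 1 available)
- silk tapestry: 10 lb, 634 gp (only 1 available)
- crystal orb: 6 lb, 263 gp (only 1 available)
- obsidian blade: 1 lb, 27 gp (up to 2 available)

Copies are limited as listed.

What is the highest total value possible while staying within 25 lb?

1932

Best packing: 3×carved horn + obsidian blade — 25 lb, 1932 total.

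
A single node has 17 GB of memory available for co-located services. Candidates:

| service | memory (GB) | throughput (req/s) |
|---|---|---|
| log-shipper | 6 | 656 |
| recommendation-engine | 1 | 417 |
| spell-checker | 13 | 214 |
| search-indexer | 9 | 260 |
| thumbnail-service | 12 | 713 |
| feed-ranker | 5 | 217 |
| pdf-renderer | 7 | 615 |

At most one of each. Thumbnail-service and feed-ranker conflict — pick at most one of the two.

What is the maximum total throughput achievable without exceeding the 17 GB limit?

Best packing: log-shipper + recommendation-engine + pdf-renderer — 14 GB, 1688 total.

1688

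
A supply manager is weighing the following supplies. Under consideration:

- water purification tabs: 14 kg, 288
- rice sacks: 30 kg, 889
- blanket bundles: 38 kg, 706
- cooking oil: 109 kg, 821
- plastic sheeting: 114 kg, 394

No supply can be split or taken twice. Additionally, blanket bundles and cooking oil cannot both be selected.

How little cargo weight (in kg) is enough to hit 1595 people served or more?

68

Need the lightest bundle worth ≥ 1595.
Taking rice sacks + blanket bundles gives 1595 (≥ 1595) for 68 kg.
Below 68 kg the best achievable stays under 1595.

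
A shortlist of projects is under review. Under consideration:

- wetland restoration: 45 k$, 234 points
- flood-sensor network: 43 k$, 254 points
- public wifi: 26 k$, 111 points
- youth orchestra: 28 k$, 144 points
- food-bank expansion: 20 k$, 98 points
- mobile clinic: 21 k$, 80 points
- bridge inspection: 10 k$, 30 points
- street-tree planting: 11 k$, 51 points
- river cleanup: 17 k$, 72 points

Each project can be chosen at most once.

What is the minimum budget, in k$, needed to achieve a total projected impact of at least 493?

91

Minimise k$ subject to total projected impact ≥ 493.
flood-sensor network + youth orchestra + food-bank expansion reaches 496 using 91 k$.
Below 91 k$ the best achievable stays under 493.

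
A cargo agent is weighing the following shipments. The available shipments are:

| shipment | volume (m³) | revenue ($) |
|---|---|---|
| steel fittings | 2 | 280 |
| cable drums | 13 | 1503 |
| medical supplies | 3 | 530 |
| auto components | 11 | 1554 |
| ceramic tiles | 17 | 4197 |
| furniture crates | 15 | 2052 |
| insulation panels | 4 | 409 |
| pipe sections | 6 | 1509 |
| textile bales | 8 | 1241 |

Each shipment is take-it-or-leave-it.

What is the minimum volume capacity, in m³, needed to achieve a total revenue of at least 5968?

Look for the lowest-volume combination reaching 5968.
Taking steel fittings + ceramic tiles + pipe sections gives 5986 (≥ 5968) for 25 m³.
Below 25 m³ the best achievable stays under 5968.

25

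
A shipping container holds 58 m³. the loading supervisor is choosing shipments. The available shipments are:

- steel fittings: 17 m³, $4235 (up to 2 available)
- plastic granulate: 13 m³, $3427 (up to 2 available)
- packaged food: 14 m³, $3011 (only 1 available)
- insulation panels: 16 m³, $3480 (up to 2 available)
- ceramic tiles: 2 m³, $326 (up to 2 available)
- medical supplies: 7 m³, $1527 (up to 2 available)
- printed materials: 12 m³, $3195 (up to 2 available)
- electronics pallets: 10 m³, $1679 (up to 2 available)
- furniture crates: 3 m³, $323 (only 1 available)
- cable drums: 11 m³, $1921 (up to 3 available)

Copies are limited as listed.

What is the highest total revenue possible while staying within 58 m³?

By revenue per m³: printed materials 266.25, plastic granulate 263.62, steel fittings 249.12 lead.
Filling by ratio: 2×plastic granulate + medical supplies + 2×printed materials for 14771, with 1 m³ left unused.
Replace 2×plastic granulate and medical supplies with 2×steel fittings: the trade gains 89 net, giving 14860 at 58 m³.

14860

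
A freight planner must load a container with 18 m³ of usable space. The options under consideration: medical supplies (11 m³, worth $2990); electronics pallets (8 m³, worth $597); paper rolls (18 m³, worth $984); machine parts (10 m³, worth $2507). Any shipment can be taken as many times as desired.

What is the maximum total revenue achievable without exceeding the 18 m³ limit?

Ranking by ratio (revenue/m³): medical supplies 271.82, machine parts 250.70, electronics pallets 74.62.
Filling by ratio: medical supplies for 2990, with 7 m³ left unused.
Replace medical supplies with electronics pallets + machine parts: the trade gains 114 net, giving 3104 at 18 m³.

3104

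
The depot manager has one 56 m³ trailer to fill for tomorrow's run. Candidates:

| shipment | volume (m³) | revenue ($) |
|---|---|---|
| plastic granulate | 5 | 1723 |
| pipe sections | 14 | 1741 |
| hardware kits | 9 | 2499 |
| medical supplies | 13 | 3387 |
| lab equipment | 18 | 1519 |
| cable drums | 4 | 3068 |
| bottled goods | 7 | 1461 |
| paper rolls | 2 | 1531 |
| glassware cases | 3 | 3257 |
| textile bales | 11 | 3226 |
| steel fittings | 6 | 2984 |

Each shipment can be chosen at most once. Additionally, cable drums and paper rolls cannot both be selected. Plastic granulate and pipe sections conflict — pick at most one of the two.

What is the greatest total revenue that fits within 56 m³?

20144

Ranking by ratio (revenue/m³): glassware cases 1085.67, cable drums 767.00, paper rolls 765.50.
Plastic granulate + hardware kits + medical supplies + cable drums + glassware cases + textile bales + steel fittings uses 51 of the 56 m³ and totals 20144.
The closest alternative, plastic granulate + hardware kits + medical supplies + bottled goods + paper rolls + glassware cases + textile bales + steel fittings, reaches only 20068.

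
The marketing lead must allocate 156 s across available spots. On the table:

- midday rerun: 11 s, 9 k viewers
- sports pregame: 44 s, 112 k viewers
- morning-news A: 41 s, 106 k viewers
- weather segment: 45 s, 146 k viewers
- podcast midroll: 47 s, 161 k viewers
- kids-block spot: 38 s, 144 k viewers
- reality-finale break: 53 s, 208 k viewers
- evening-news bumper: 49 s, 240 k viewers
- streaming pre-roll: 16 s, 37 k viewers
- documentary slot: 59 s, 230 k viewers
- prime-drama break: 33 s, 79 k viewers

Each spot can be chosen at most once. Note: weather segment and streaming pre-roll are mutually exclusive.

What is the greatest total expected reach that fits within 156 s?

631

Density check — evening-news bumper 4.90, reality-finale break 3.92, documentary slot 3.90 are the best per s.
A density-first pass picks kids-block spot + reality-finale break + evening-news bumper + streaming pre-roll — 629 at 156 s.
But podcast midroll + evening-news bumper + documentary slot fits in 155 s and reaches 631.
The closest alternative, kids-block spot + reality-finale break + evening-news bumper + streaming pre-roll, reaches only 629.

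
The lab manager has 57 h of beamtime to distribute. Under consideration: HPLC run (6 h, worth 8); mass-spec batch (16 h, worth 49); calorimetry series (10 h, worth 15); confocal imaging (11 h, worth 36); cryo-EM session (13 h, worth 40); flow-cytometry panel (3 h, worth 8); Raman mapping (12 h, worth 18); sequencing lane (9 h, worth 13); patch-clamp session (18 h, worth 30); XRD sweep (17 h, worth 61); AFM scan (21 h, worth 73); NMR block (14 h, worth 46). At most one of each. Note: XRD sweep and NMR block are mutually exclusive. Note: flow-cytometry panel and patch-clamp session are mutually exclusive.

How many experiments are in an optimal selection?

4

Best achievable expected citations is 191.
One optimal bundle: mass-spec batch + flow-cytometry panel + XRD sweep + AFM scan (57 h).
Every optimal selection uses 4 experiments.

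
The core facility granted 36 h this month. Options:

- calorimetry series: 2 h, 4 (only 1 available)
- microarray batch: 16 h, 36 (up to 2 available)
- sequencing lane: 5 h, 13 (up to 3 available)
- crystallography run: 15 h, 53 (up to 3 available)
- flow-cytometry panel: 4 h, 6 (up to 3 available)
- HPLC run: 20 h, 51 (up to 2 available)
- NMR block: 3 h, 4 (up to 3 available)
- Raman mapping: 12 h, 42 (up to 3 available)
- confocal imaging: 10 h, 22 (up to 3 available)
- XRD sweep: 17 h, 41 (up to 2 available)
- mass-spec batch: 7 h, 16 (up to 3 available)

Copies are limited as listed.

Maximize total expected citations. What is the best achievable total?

126

Filling by ratio: sequencing lane + 2×crystallography run for 119, with 1 h left unused.
Replace sequencing lane and 2×crystallography run with 3×Raman mapping: the trade gains 7 net, giving 126 at 36 h.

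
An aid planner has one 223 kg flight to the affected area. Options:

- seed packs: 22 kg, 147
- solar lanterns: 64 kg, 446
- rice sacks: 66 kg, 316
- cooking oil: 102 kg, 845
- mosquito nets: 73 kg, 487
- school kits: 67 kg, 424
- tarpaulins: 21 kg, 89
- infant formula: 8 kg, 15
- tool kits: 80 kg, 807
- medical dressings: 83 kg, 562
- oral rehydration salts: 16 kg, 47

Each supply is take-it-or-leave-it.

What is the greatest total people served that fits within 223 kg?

1846

Best packing: seed packs + cooking oil + tool kits + oral rehydration salts — 220 kg, 1846 total.
The closest alternative, seed packs + cooking oil + infant formula + tool kits, reaches only 1814.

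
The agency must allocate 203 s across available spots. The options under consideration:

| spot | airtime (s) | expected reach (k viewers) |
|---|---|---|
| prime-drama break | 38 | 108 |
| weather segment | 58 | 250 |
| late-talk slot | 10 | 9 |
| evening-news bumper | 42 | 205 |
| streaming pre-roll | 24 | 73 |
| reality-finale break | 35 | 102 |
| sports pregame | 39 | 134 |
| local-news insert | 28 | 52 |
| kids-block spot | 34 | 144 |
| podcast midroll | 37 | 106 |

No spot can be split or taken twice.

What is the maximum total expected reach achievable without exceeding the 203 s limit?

Ranking by ratio (expected reach/s): evening-news bumper 4.88, weather segment 4.31, kids-block spot 4.24, sports pregame 3.44.
Taking weather segment + evening-news bumper + streaming pre-roll + sports pregame + kids-block spot: 197 s used, 806 in expected reach.
The closest alternative, weather segment + evening-news bumper + sports pregame + local-news insert + kids-block spot, reaches only 785.

806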